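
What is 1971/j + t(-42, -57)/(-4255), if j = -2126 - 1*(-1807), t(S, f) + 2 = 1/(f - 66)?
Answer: -1031473622/166953435 ≈ -6.1782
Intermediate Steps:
t(S, f) = -2 + 1/(-66 + f) (t(S, f) = -2 + 1/(f - 66) = -2 + 1/(-66 + f))
j = -319 (j = -2126 + 1807 = -319)
1971/j + t(-42, -57)/(-4255) = 1971/(-319) + ((133 - 2*(-57))/(-66 - 57))/(-4255) = 1971*(-1/319) + ((133 + 114)/(-123))*(-1/4255) = -1971/319 - 1/123*247*(-1/4255) = -1971/319 - 247/123*(-1/4255) = -1971/319 + 247/523365 = -1031473622/166953435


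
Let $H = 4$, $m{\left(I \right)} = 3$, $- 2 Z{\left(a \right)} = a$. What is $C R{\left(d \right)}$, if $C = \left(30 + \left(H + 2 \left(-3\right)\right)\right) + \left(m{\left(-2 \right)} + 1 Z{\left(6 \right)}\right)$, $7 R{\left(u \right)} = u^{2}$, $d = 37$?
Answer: $5476$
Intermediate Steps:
$Z{\left(a \right)} = - \frac{a}{2}$
$R{\left(u \right)} = \frac{u^{2}}{7}$
$C = 28$ ($C = \left(30 + \left(4 + 2 \left(-3\right)\right)\right) + \left(3 + 1 \left(\left(- \frac{1}{2}\right) 6\right)\right) = \left(30 + \left(4 - 6\right)\right) + \left(3 + 1 \left(-3\right)\right) = \left(30 - 2\right) + \left(3 - 3\right) = 28 + 0 = 28$)
$C R{\left(d \right)} = 28 \frac{37^{2}}{7} = 28 \cdot \frac{1}{7} \cdot 1369 = 28 \cdot \frac{1369}{7} = 5476$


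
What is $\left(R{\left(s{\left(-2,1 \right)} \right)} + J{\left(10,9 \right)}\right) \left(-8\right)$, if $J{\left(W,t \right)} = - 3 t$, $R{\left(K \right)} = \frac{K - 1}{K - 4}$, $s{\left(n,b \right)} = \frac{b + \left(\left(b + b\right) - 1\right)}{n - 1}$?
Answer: $\frac{1492}{7} \approx 213.14$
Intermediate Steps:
$s{\left(n,b \right)} = \frac{-1 + 3 b}{-1 + n}$ ($s{\left(n,b \right)} = \frac{b + \left(2 b - 1\right)}{-1 + n} = \frac{b + \left(-1 + 2 b\right)}{-1 + n} = \frac{-1 + 3 b}{-1 + n}$)
$R{\left(K \right)} = \frac{-1 + K}{-4 + K}$
$\left(R{\left(s{\left(-2,1 \right)} \right)} + J{\left(10,9 \right)}\right) \left(-8\right) = \left(\frac{-1 + \frac{-1 + 3 \cdot 1}{-1 - 2}}{-4 + \frac{-1 + 3 \cdot 1}{-1 - 2}} - 27\right) \left(-8\right) = \left(\frac{-1 + \frac{-1 + 3}{-3}}{-4 + \frac{-1 + 3}{-3}} - 27\right) \left(-8\right) = \left(\frac{-1 - \frac{2}{3}}{-4 - \frac{2}{3}} - 27\right) \left(-8\right) = \left(\frac{1}{- \frac{14}{3}} \left(- \frac{5}{3}\right) - 27\right) \left(-8\right) = \left(\left(- \frac{3}{14}\right) \left(- \frac{5}{3}\right) - 27\right) \left(-8\right) = \left(\frac{5}{14} - 27\right) \left(-8\right) = \left(- \frac{373}{14}\right) \left(-8\right) = \frac{1492}{7}$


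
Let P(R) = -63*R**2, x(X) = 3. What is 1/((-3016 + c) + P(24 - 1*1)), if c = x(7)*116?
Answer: -1/35995 ≈ -2.7782e-5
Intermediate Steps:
c = 348 (c = 3*116 = 348)
1/((-3016 + c) + P(24 - 1*1)) = 1/((-3016 + 348) - 63*(24 - 1*1)**2) = 1/(-2668 - 63*(24 - 1)**2) = 1/(-2668 - 63*23**2) = 1/(-2668 - 63*529) = 1/(-2668 - 33327) = 1/(-35995) = -1/35995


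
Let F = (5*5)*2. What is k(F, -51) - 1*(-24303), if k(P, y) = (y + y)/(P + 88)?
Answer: 558952/23 ≈ 24302.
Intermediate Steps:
F = 50 (F = 25*2 = 50)
k(P, y) = 2*y/(88 + P) (k(P, y) = (2*y)/(88 + P) = 2*y/(88 + P))
k(F, -51) - 1*(-24303) = 2*(-51)/(88 + 50) - 1*(-24303) = 2*(-51)/138 + 24303 = 2*(-51)*(1/138) + 24303 = -17/23 + 24303 = 558952/23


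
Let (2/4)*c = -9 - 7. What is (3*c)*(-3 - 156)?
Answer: 15264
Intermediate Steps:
c = -32 (c = 2*(-9 - 7) = 2*(-16) = -32)
(3*c)*(-3 - 156) = (3*(-32))*(-3 - 156) = -96*(-159) = 15264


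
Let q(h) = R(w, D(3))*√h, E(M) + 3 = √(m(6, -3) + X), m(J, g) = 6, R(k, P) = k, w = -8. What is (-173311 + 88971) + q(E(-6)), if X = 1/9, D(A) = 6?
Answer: -84340 - 8*I*√(27 - 3*√55)/3 ≈ -84340.0 - 5.8127*I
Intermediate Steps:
X = ⅑ ≈ 0.11111
E(M) = -3 + √55/3 (E(M) = -3 + √(6 + ⅑) = -3 + √(55/9) = -3 + √55/3)
q(h) = -8*√h
(-173311 + 88971) + q(E(-6)) = (-173311 + 88971) - 8*√(-3 + √55/3) = -84340 - 8*√(-3 + √55/3)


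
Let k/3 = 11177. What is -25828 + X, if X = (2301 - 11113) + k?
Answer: -1109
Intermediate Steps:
k = 33531 (k = 3*11177 = 33531)
X = 24719 (X = (2301 - 11113) + 33531 = -8812 + 33531 = 24719)
-25828 + X = -25828 + 24719 = -1109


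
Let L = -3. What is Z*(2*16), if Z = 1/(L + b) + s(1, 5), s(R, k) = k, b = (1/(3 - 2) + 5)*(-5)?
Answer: 5248/33 ≈ 159.03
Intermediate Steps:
b = -30 (b = (1/1 + 5)*(-5) = (1 + 5)*(-5) = 6*(-5) = -30)
Z = 164/33 (Z = 1/(-3 - 30) + 5 = 1/(-33) + 5 = -1/33 + 5 = 164/33 ≈ 4.9697)
Z*(2*16) = 164*(2*16)/33 = (164/33)*32 = 5248/33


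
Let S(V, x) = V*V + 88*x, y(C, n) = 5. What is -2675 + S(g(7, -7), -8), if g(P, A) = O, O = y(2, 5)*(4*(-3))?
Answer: 221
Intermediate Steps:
O = -60 (O = 5*(4*(-3)) = 5*(-12) = -60)
g(P, A) = -60
S(V, x) = V² + 88*x
-2675 + S(g(7, -7), -8) = -2675 + ((-60)² + 88*(-8)) = -2675 + (3600 - 704) = -2675 + 2896 = 221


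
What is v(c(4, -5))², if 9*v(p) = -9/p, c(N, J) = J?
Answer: 1/25 ≈ 0.040000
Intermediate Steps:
v(p) = -1/p (v(p) = (-9/p)/9 = -1/p)
v(c(4, -5))² = (-1/(-5))² = (-1*(-⅕))² = (⅕)² = 1/25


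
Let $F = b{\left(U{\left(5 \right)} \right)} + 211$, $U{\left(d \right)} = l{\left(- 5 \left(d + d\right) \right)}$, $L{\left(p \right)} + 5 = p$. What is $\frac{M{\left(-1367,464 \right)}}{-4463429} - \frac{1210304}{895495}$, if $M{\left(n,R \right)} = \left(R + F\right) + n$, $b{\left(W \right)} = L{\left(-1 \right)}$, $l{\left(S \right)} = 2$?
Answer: $- \frac{5401480916906}{3996978352355} \approx -1.3514$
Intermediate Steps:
$L{\left(p \right)} = -5 + p$
$U{\left(d \right)} = 2$
$b{\left(W \right)} = -6$ ($b{\left(W \right)} = -5 - 1 = -6$)
$F = 205$ ($F = -6 + 211 = 205$)
$M{\left(n,R \right)} = 205 + R + n$ ($M{\left(n,R \right)} = \left(R + 205\right) + n = \left(205 + R\right) + n = 205 + R + n$)
$\frac{M{\left(-1367,464 \right)}}{-4463429} - \frac{1210304}{895495} = \frac{205 + 464 - 1367}{-4463429} - \frac{1210304}{895495} = \left(-698\right) \left(- \frac{1}{4463429}\right) - \frac{1210304}{895495} = \frac{698}{4463429} - \frac{1210304}{895495} = - \frac{5401480916906}{3996978352355}$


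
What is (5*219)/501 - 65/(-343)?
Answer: 136050/57281 ≈ 2.3751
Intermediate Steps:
(5*219)/501 - 65/(-343) = 1095*(1/501) - 65*(-1/343) = 365/167 + 65/343 = 136050/57281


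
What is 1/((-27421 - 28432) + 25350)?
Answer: -1/30503 ≈ -3.2784e-5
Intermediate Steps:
1/((-27421 - 28432) + 25350) = 1/(-55853 + 25350) = 1/(-30503) = -1/30503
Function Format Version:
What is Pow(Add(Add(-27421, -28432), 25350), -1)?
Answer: Rational(-1, 30503) ≈ -3.2784e-5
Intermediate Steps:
Pow(Add(Add(-27421, -28432), 25350), -1) = Pow(Add(-55853, 25350), -1) = Pow(-30503, -1) = Rational(-1, 30503)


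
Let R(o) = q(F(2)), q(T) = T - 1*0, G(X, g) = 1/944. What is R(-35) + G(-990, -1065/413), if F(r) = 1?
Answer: 945/944 ≈ 1.0011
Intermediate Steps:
G(X, g) = 1/944
q(T) = T (q(T) = T + 0 = T)
R(o) = 1
R(-35) + G(-990, -1065/413) = 1 + 1/944 = 945/944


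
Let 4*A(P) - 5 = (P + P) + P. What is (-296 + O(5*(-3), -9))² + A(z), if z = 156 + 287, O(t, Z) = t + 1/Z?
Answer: 15734027/162 ≈ 97124.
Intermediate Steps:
z = 443
A(P) = 5/4 + 3*P/4 (A(P) = 5/4 + ((P + P) + P)/4 = 5/4 + (2*P + P)/4 = 5/4 + (3*P)/4 = 5/4 + 3*P/4)
(-296 + O(5*(-3), -9))² + A(z) = (-296 + (5*(-3) + 1/(-9)))² + (5/4 + (¾)*443) = (-296 + (-15 - ⅑))² + (5/4 + 1329/4) = (-296 - 136/9)² + 667/2 = (-2800/9)² + 667/2 = 7840000/81 + 667/2 = 15734027/162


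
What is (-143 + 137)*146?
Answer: -876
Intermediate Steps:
(-143 + 137)*146 = -6*146 = -876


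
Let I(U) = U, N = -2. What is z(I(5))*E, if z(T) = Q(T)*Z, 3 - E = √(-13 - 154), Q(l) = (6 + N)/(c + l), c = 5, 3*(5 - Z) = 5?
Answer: 4 - 4*I*√167/3 ≈ 4.0 - 17.23*I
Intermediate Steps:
Z = 10/3 (Z = 5 - ⅓*5 = 5 - 5/3 = 10/3 ≈ 3.3333)
Q(l) = 4/(5 + l) (Q(l) = (6 - 2)/(5 + l) = 4/(5 + l))
E = 3 - I*√167 (E = 3 - √(-13 - 154) = 3 - √(-167) = 3 - I*√167 ≈ 3.0 - 12.923*I)
z(T) = 40/(3*(5 + T)) (z(T) = (4/(5 + T))*(10/3) = 40/(3*(5 + T)))
z(I(5))*E = (40/(3*(5 + 5)))*(3 - I*√167) = ((40/3)/10)*(3 - I*√167) = ((40/3)*(⅒))*(3 - I*√167) = 4*(3 - I*√167)/3 = 4 - 4*I*√167/3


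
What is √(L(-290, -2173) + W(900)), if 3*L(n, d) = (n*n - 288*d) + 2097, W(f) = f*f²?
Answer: √6563136063/3 ≈ 27004.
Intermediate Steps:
W(f) = f³
L(n, d) = 699 - 96*d + n²/3 (L(n, d) = ((n*n - 288*d) + 2097)/3 = ((n² - 288*d) + 2097)/3 = (2097 + n² - 288*d)/3 = 699 - 96*d + n²/3)
√(L(-290, -2173) + W(900)) = √((699 - 96*(-2173) + (⅓)*(-290)²) + 900³) = √((699 + 208608 + (⅓)*84100) + 729000000) = √((699 + 208608 + 84100/3) + 729000000) = √(712021/3 + 729000000) = √(2187712021/3) = √6563136063/3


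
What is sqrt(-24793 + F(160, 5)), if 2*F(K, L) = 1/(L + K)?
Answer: I*sqrt(2699957370)/330 ≈ 157.46*I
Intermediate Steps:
F(K, L) = 1/(2*(K + L)) (F(K, L) = 1/(2*(L + K)) = 1/(2*(K + L)))
sqrt(-24793 + F(160, 5)) = sqrt(-24793 + 1/(2*(160 + 5))) = sqrt(-24793 + (1/2)/165) = sqrt(-24793 + (1/2)*(1/165)) = sqrt(-24793 + 1/330) = sqrt(-8181689/330) = I*sqrt(2699957370)/330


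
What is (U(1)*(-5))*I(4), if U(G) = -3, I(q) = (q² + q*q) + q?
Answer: 540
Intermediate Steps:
I(q) = q + 2*q² (I(q) = (q² + q²) + q = 2*q² + q = q + 2*q²)
(U(1)*(-5))*I(4) = (-3*(-5))*(4*(1 + 2*4)) = 15*(4*(1 + 8)) = 15*(4*9) = 15*36 = 540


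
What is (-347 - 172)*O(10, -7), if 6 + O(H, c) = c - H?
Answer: 11937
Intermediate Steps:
O(H, c) = -6 + c - H (O(H, c) = -6 + (c - H) = -6 + c - H)
(-347 - 172)*O(10, -7) = (-347 - 172)*(-6 - 7 - 1*10) = -519*(-6 - 7 - 10) = -519*(-23) = 11937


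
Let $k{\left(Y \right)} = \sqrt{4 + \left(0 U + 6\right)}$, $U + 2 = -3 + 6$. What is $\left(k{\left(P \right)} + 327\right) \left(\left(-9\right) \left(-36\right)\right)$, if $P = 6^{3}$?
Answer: $105948 + 324 \sqrt{10} \approx 1.0697 \cdot 10^{5}$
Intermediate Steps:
$P = 216$
$U = 1$ ($U = -2 + \left(-3 + 6\right) = -2 + 3 = 1$)
$k{\left(Y \right)} = \sqrt{10}$ ($k{\left(Y \right)} = \sqrt{4 + \left(0 \cdot 1 + 6\right)} = \sqrt{4 + \left(0 + 6\right)} = \sqrt{4 + 6} = \sqrt{10}$)
$\left(k{\left(P \right)} + 327\right) \left(\left(-9\right) \left(-36\right)\right) = \left(\sqrt{10} + 327\right) \left(\left(-9\right) \left(-36\right)\right) = \left(327 + \sqrt{10}\right) 324 = 105948 + 324 \sqrt{10}$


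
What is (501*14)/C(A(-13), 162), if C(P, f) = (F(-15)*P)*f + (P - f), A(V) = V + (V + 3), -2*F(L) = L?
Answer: -3507/14065 ≈ -0.24934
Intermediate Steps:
F(L) = -L/2
A(V) = 3 + 2*V (A(V) = V + (3 + V) = 3 + 2*V)
C(P, f) = P - f + 15*P*f/2 (C(P, f) = ((-½*(-15))*P)*f + (P - f) = (15*P/2)*f + (P - f) = 15*P*f/2 + (P - f) = P - f + 15*P*f/2)
(501*14)/C(A(-13), 162) = (501*14)/((3 + 2*(-13)) - 1*162 + (15/2)*(3 + 2*(-13))*162) = 7014/((3 - 26) - 162 + (15/2)*(3 - 26)*162) = 7014/(-23 - 162 + (15/2)*(-23)*162) = 7014/(-23 - 162 - 27945) = 7014/(-28130) = 7014*(-1/28130) = -3507/14065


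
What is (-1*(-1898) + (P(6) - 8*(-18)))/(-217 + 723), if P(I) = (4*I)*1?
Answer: 1033/253 ≈ 4.0830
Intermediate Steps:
P(I) = 4*I
(-1*(-1898) + (P(6) - 8*(-18)))/(-217 + 723) = (-1*(-1898) + (4*6 - 8*(-18)))/(-217 + 723) = (1898 + (24 + 144))/506 = (1898 + 168)*(1/506) = 2066*(1/506) = 1033/253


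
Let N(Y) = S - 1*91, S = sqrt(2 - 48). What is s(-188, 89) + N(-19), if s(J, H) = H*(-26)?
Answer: -2405 + I*sqrt(46) ≈ -2405.0 + 6.7823*I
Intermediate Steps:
S = I*sqrt(46) (S = sqrt(-46) = I*sqrt(46) ≈ 6.7823*I)
N(Y) = -91 + I*sqrt(46) (N(Y) = I*sqrt(46) - 1*91 = I*sqrt(46) - 91 = -91 + I*sqrt(46))
s(J, H) = -26*H
s(-188, 89) + N(-19) = -26*89 + (-91 + I*sqrt(46)) = -2314 + (-91 + I*sqrt(46)) = -2405 + I*sqrt(46)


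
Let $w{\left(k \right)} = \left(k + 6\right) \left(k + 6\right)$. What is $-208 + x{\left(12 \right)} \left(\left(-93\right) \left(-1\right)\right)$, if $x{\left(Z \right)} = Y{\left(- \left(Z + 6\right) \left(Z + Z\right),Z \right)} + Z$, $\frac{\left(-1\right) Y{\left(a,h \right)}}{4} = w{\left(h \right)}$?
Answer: $-119620$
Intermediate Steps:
$w{\left(k \right)} = \left(6 + k\right)^{2}$ ($w{\left(k \right)} = \left(6 + k\right) \left(6 + k\right) = \left(6 + k\right)^{2}$)
$Y{\left(a,h \right)} = - 4 \left(6 + h\right)^{2}$
$x{\left(Z \right)} = Z - 4 \left(6 + Z\right)^{2}$ ($x{\left(Z \right)} = - 4 \left(6 + Z\right)^{2} + Z = Z - 4 \left(6 + Z\right)^{2}$)
$-208 + x{\left(12 \right)} \left(\left(-93\right) \left(-1\right)\right) = -208 + \left(12 - 4 \left(6 + 12\right)^{2}\right) \left(\left(-93\right) \left(-1\right)\right) = -208 + \left(12 - 4 \cdot 18^{2}\right) 93 = -208 + \left(12 - 1296\right) 93 = -208 - 119412 = -119620$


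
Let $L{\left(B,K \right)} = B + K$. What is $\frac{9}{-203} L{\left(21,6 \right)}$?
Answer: $- \frac{243}{203} \approx -1.197$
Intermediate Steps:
$\frac{9}{-203} L{\left(21,6 \right)} = \frac{9}{-203} \left(21 + 6\right) = 9 \left(- \frac{1}{203}\right) 27 = \left(- \frac{9}{203}\right) 27 = - \frac{243}{203}$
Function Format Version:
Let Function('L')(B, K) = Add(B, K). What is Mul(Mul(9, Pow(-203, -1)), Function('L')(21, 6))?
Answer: Rational(-243, 203) ≈ -1.1970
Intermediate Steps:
Mul(Mul(9, Pow(-203, -1)), Function('L')(21, 6)) = Mul(Mul(9, Pow(-203, -1)), Add(21, 6)) = Mul(Mul(9, Rational(-1, 203)), 27) = Mul(Rational(-9, 203), 27) = Rational(-243, 203)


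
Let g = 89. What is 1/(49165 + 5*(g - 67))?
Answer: 1/49275 ≈ 2.0294e-5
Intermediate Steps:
1/(49165 + 5*(g - 67)) = 1/(49165 + 5*(89 - 67)) = 1/(49165 + 5*22) = 1/(49165 + 110) = 1/49275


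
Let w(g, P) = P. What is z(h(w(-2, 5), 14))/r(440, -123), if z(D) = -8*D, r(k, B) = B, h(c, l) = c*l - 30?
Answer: 320/123 ≈ 2.6016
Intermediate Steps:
h(c, l) = -30 + c*l
z(h(w(-2, 5), 14))/r(440, -123) = -8*(-30 + 5*14)/(-123) = -8*(-30 + 70)*(-1/123) = -8*40*(-1/123) = -320*(-1/123) = 320/123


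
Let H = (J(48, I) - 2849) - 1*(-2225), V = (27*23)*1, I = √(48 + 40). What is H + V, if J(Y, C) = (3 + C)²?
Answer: 94 + 12*√22 ≈ 150.28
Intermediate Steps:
I = 2*√22 (I = √88 = 2*√22 ≈ 9.3808)
V = 621 (V = 621*1 = 621)
H = -624 + (3 + 2*√22)² (H = ((3 + 2*√22)² - 2849) - 1*(-2225) = (-2849 + (3 + 2*√22)²) + 2225 = -624 + (3 + 2*√22)² ≈ -470.71)
H + V = (-527 + 12*√22) + 621 = 94 + 12*√22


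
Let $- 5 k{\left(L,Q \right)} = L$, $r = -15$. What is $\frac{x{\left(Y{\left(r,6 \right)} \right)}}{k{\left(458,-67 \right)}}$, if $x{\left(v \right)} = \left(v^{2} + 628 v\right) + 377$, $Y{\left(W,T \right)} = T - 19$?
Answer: $\frac{19045}{229} \approx 83.166$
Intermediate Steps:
$k{\left(L,Q \right)} = - \frac{L}{5}$
$Y{\left(W,T \right)} = -19 + T$
$x{\left(v \right)} = 377 + v^{2} + 628 v$
$\frac{x{\left(Y{\left(r,6 \right)} \right)}}{k{\left(458,-67 \right)}} = \frac{377 + \left(-19 + 6\right)^{2} + 628 \left(-19 + 6\right)}{\left(- \frac{1}{5}\right) 458} = \frac{377 + \left(-13\right)^{2} + 628 \left(-13\right)}{- \frac{458}{5}} = \left(377 + 169 - 8164\right) \left(- \frac{5}{458}\right) = \left(-7618\right) \left(- \frac{5}{458}\right) = \frac{19045}{229}$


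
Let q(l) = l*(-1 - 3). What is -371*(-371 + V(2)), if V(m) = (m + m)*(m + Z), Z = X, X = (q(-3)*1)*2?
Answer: 99057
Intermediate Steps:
q(l) = -4*l (q(l) = l*(-4) = -4*l)
X = 24 (X = (-4*(-3)*1)*2 = (12*1)*2 = 12*2 = 24)
Z = 24
V(m) = 2*m*(24 + m) (V(m) = (m + m)*(m + 24) = (2*m)*(24 + m) = 2*m*(24 + m))
-371*(-371 + V(2)) = -371*(-371 + 2*2*(24 + 2)) = -371*(-371 + 2*2*26) = -371*(-371 + 104) = -371*(-267) = 99057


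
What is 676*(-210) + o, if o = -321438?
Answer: -463398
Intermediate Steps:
676*(-210) + o = 676*(-210) - 321438 = -141960 - 321438 = -463398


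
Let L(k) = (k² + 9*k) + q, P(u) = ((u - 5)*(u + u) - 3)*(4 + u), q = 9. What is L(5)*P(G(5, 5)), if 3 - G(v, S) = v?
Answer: 3950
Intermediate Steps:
G(v, S) = 3 - v
P(u) = (-3 + 2*u*(-5 + u))*(4 + u) (P(u) = ((-5 + u)*(2*u) - 3)*(4 + u) = (2*u*(-5 + u) - 3)*(4 + u) = (-3 + 2*u*(-5 + u))*(4 + u))
L(k) = 9 + k² + 9*k (L(k) = (k² + 9*k) + 9 = 9 + k² + 9*k)
L(5)*P(G(5, 5)) = (9 + 5² + 9*5)*(-12 - 43*(3 - 1*5) - 2*(3 - 1*5)² + 2*(3 - 1*5)³) = (9 + 25 + 45)*(-12 - 43*(3 - 5) - 2*(3 - 5)² + 2*(3 - 5)³) = 79*(-12 - 43*(-2) - 2*(-2)² + 2*(-2)³) = 79*(-12 + 86 - 2*4 + 2*(-8)) = 79*(-12 + 86 - 8 - 16) = 79*50 = 3950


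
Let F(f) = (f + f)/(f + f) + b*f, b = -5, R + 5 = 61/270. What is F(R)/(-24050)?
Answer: -1343/1298700 ≈ -0.0010341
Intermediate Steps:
R = -1289/270 (R = -5 + 61/270 = -1289/270 ≈ -4.7741)
F(f) = 1 - 5*f (F(f) = (f + f)/(f + f) - 5*f = (2*f)/((2*f)) - 5*f = (2*f)*(1/(2*f)) - 5*f = 1 - 5*f)
F(R)/(-24050) = (1 - 5*(-1289/270))/(-24050) = (1 + 1289/54)*(-1/24050) = (1343/54)*(-1/24050) = -1343/1298700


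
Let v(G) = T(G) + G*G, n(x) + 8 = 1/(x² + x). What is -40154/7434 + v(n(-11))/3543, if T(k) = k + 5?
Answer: -285989874911/53116301700 ≈ -5.3842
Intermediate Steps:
T(k) = 5 + k
n(x) = -8 + 1/(x + x²) (n(x) = -8 + 1/(x² + x) = -8 + 1/(x + x²))
v(G) = 5 + G + G² (v(G) = (5 + G) + G*G = (5 + G) + G² = 5 + G + G²)
-40154/7434 + v(n(-11))/3543 = -40154/7434 + (5 + (1 - 8*(-11) - 8*(-11)²)/((-11)*(1 - 11)) + ((1 - 8*(-11) - 8*(-11)²)/((-11)*(1 - 11)))²)/3543 = -40154*1/7434 + (5 - 1/11*(1 + 88 - 8*121)/(-10) + (-1/11*(1 + 88 - 8*121)/(-10))²)*(1/3543) = -20077/3717 + (5 - 1/11*(-⅒)*(1 + 88 - 968) + (-1/11*(-⅒)*(1 + 88 - 968))²)*(1/3543) = -20077/3717 + (5 - 1/11*(-⅒)*(-879) + (-1/11*(-⅒)*(-879))²)*(1/3543) = -20077/3717 + (5 - 879/110 + (-879/110)²)*(1/3543) = -20077/3717 + (5 - 879/110 + 772641/12100)*(1/3543) = -20077/3717 + (736451/12100)*(1/3543) = -20077/3717 + 736451/42870300 = -285989874911/53116301700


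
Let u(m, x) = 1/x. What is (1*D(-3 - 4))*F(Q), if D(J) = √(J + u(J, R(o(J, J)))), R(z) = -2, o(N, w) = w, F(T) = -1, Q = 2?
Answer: -I*√30/2 ≈ -2.7386*I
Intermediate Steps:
u(m, x) = 1/x
D(J) = √(-½ + J) (D(J) = √(J + 1/(-2)) = √(J - ½) = √(-½ + J))
(1*D(-3 - 4))*F(Q) = (1*(√(-2 + 4*(-3 - 4))/2))*(-1) = (1*(√(-2 + 4*(-7))/2))*(-1) = (1*(√(-2 - 28)/2))*(-1) = (1*(√(-30)/2))*(-1) = (1*((I*√30)/2))*(-1) = (1*(I*√30/2))*(-1) = (I*√30/2)*(-1) = -I*√30/2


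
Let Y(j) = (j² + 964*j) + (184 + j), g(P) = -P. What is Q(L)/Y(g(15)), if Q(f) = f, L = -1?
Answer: 1/14066 ≈ 7.1093e-5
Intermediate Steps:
Y(j) = 184 + j² + 965*j
Q(L)/Y(g(15)) = -1/(184 + (-1*15)² + 965*(-1*15)) = -1/(184 + (-15)² + 965*(-15)) = -1/(184 + 225 - 14475) = -1/(-14066) = -1*(-1/14066) = 1/14066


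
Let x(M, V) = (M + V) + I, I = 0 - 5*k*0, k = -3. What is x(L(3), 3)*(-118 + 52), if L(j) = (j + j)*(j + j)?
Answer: -2574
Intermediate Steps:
L(j) = 4*j² (L(j) = (2*j)*(2*j) = 4*j²)
I = 0 (I = 0 - (-15)*0 = 0 - 5*0 = 0 + 0 = 0)
x(M, V) = M + V (x(M, V) = (M + V) + 0 = M + V)
x(L(3), 3)*(-118 + 52) = (4*3² + 3)*(-118 + 52) = (4*9 + 3)*(-66) = (36 + 3)*(-66) = 39*(-66) = -2574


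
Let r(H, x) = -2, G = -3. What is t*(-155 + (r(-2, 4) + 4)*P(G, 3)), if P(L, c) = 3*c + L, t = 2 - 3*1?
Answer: 143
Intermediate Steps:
t = -1 (t = 2 - 3 = -1)
P(L, c) = L + 3*c
t*(-155 + (r(-2, 4) + 4)*P(G, 3)) = -(-155 + (-2 + 4)*(-3 + 3*3)) = -(-155 + 2*(-3 + 9)) = -(-155 + 2*6) = -(-155 + 12) = -1*(-143) = 143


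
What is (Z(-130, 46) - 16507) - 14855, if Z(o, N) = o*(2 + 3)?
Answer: -32012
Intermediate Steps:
Z(o, N) = 5*o (Z(o, N) = o*5 = 5*o)
(Z(-130, 46) - 16507) - 14855 = (5*(-130) - 16507) - 14855 = (-650 - 16507) - 14855 = -17157 - 14855 = -32012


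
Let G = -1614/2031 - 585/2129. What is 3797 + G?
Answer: 5471199954/1441333 ≈ 3795.9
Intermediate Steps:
G = -1541447/1441333 (G = -1614*1/2031 - 585*1/2129 = -538/677 - 585/2129 = -1541447/1441333 ≈ -1.0695)
3797 + G = 3797 - 1541447/1441333 = 5471199954/1441333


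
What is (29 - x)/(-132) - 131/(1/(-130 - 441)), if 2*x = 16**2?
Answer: 299207/4 ≈ 74802.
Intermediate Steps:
x = 128 (x = (1/2)*16**2 = (1/2)*256 = 128)
(29 - x)/(-132) - 131/(1/(-130 - 441)) = (29 - 1*128)/(-132) - 131/(1/(-130 - 441)) = (29 - 128)*(-1/132) - 131/(1/(-571)) = -99*(-1/132) - 131/(-1/571) = 3/4 - 131*(-571) = 3/4 + 74801 = 299207/4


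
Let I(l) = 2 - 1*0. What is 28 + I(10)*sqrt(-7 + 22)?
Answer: 28 + 2*sqrt(15) ≈ 35.746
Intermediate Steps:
I(l) = 2 (I(l) = 2 + 0 = 2)
28 + I(10)*sqrt(-7 + 22) = 28 + 2*sqrt(-7 + 22) = 28 + 2*sqrt(15)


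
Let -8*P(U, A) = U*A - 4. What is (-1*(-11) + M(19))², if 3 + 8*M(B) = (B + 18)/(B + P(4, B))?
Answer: 786769/6400 ≈ 122.93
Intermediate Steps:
P(U, A) = ½ - A*U/8 (P(U, A) = -(U*A - 4)/8 = -(A*U - 4)/8 = -(-4 + A*U)/8 = ½ - A*U/8)
M(B) = -3/8 + (18 + B)/(8*(½ + B/2)) (M(B) = -3/8 + ((B + 18)/(B + (½ - ⅛*B*4)))/8 = -3/8 + ((18 + B)/(B + (½ - B/2)))/8 = -3/8 + ((18 + B)/(½ + B/2))/8 = -3/8 + (18 + B)/(8*(½ + B/2)))
(-1*(-11) + M(19))² = (-1*(-11) + (33 - 1*19)/(8*(1 + 19)))² = (11 + (⅛)*(33 - 19)/20)² = (11 + (⅛)*(1/20)*14)² = (11 + 7/80)² = (887/80)² = 786769/6400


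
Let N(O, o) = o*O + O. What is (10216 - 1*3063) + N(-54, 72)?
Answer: 3211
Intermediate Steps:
N(O, o) = O + O*o (N(O, o) = O*o + O = O + O*o)
(10216 - 1*3063) + N(-54, 72) = (10216 - 1*3063) - 54*(1 + 72) = (10216 - 3063) - 54*73 = 7153 - 3942 = 3211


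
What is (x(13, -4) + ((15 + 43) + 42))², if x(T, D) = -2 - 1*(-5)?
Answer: 10609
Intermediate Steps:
x(T, D) = 3 (x(T, D) = -2 + 5 = 3)
(x(13, -4) + ((15 + 43) + 42))² = (3 + ((15 + 43) + 42))² = (3 + (58 + 42))² = (3 + 100)² = 103² = 10609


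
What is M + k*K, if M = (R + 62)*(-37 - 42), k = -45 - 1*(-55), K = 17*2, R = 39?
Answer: -7639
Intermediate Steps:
K = 34
k = 10 (k = -45 + 55 = 10)
M = -7979 (M = (39 + 62)*(-37 - 42) = 101*(-79) = -7979)
M + k*K = -7979 + 10*34 = -7979 + 340 = -7639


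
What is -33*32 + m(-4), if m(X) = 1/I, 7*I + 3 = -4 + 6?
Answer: -1063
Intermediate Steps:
I = -⅐ (I = -3/7 + (-4 + 6)/7 = -3/7 + (⅐)*2 = -3/7 + 2/7 = -⅐ ≈ -0.14286)
m(X) = -7 (m(X) = 1/(-⅐) = -7)
-33*32 + m(-4) = -33*32 - 7 = -1056 - 7 = -1063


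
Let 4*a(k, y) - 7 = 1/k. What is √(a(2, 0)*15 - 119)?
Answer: I*√1454/4 ≈ 9.5328*I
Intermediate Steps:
a(k, y) = 7/4 + 1/(4*k)
√(a(2, 0)*15 - 119) = √(((¼)*(1 + 7*2)/2)*15 - 119) = √(((¼)*(½)*(1 + 14))*15 - 119) = √(((¼)*(½)*15)*15 - 119) = √((15/8)*15 - 119) = √(225/8 - 119) = √(-727/8) = I*√1454/4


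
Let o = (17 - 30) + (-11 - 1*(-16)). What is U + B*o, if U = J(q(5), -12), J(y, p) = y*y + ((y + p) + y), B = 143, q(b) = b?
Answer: -1121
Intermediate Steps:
o = -8 (o = -13 + (-11 + 16) = -13 + 5 = -8)
J(y, p) = p + y**2 + 2*y (J(y, p) = y**2 + ((p + y) + y) = y**2 + (p + 2*y) = p + y**2 + 2*y)
U = 23 (U = -12 + 5**2 + 2*5 = -12 + 25 + 10 = 23)
U + B*o = 23 + 143*(-8) = 23 - 1144 = -1121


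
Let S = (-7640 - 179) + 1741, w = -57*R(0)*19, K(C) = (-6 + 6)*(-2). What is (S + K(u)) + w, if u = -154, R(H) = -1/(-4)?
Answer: -25395/4 ≈ -6348.8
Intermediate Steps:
R(H) = 1/4 (R(H) = -1*(-1/4) = 1/4)
K(C) = 0 (K(C) = 0*(-2) = 0)
w = -1083/4 (w = -57*19/4 = -1083/4 ≈ -270.75)
S = -6078 (S = -7819 + 1741 = -6078)
(S + K(u)) + w = (-6078 + 0) - 1083/4 = -6078 - 1083/4 = -25395/4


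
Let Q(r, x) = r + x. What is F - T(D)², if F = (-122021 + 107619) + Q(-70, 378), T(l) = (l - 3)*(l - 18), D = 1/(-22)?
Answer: -4009110865/234256 ≈ -17114.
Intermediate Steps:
D = -1/22 ≈ -0.045455
T(l) = (-18 + l)*(-3 + l) (T(l) = (-3 + l)*(-18 + l) = (-18 + l)*(-3 + l))
F = -14094 (F = (-122021 + 107619) + (-70 + 378) = -14402 + 308 = -14094)
F - T(D)² = -14094 - (54 + (-1/22)² - 21*(-1/22))² = -14094 - (54 + 1/484 + 21/22)² = -14094 - (26599/484)² = -14094 - 1*707506801/234256 = -14094 - 707506801/234256 = -4009110865/234256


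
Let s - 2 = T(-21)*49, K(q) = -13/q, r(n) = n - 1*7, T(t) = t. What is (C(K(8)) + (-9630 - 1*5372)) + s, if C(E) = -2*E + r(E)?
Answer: -128275/8 ≈ -16034.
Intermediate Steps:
r(n) = -7 + n (r(n) = n - 7 = -7 + n)
s = -1027 (s = 2 - 21*49 = 2 - 1029 = -1027)
C(E) = -7 - E (C(E) = -2*E + (-7 + E) = -7 - E)
(C(K(8)) + (-9630 - 1*5372)) + s = ((-7 - (-13)/8) + (-9630 - 1*5372)) - 1027 = ((-7 - (-13)/8) + (-9630 - 5372)) - 1027 = ((-7 - 1*(-13/8)) - 15002) - 1027 = ((-7 + 13/8) - 15002) - 1027 = (-43/8 - 15002) - 1027 = -120059/8 - 1027 = -128275/8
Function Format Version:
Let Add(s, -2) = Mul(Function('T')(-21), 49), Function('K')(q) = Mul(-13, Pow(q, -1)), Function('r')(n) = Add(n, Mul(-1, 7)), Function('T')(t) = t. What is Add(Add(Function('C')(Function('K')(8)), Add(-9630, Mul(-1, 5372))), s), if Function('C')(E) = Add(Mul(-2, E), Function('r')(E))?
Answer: Rational(-128275, 8) ≈ -16034.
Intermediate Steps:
Function('r')(n) = Add(-7, n) (Function('r')(n) = Add(n, -7) = Add(-7, n))
s = -1027 (s = Add(2, Mul(-21, 49)) = Add(2, -1029) = -1027)
Function('C')(E) = Add(-7, Mul(-1, E)) (Function('C')(E) = Add(Mul(-2, E), Add(-7, E)) = Add(-7, Mul(-1, E)))
Add(Add(Function('C')(Function('K')(8)), Add(-9630, Mul(-1, 5372))), s) = Add(Add(Add(-7, Mul(-1, Mul(-13, Pow(8, -1)))), Add(-9630, Mul(-1, 5372))), -1027) = Add(Add(Add(-7, Mul(-1, Mul(-13, Rational(1, 8)))), Add(-9630, -5372)), -1027) = Add(Add(Add(-7, Mul(-1, Rational(-13, 8))), -15002), -1027) = Add(Add(Add(-7, Rational(13, 8)), -15002), -1027) = Add(Add(Rational(-43, 8), -15002), -1027) = Add(Rational(-120059, 8), -1027) = Rational(-128275, 8)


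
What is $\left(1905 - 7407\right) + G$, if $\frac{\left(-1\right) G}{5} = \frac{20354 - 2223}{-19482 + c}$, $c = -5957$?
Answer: $- \frac{139874723}{25439} \approx -5498.4$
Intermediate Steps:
$G = \frac{90655}{25439}$ ($G = - 5 \frac{20354 - 2223}{-19482 - 5957} = - 5 \frac{18131}{-25439} = - 5 \cdot 18131 \left(- \frac{1}{25439}\right) = \left(-5\right) \left(- \frac{18131}{25439}\right) = \frac{90655}{25439} \approx 3.5636$)
$\left(1905 - 7407\right) + G = \left(1905 - 7407\right) + \frac{90655}{25439} = -5502 + \frac{90655}{25439} = - \frac{139874723}{25439}$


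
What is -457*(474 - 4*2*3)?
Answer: -205650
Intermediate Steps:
-457*(474 - 4*2*3) = -457*(474 - 8*3) = -457*(474 - 24) = -457*450 = -205650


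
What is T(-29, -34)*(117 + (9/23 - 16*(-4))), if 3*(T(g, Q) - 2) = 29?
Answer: 146020/69 ≈ 2116.2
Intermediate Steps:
T(g, Q) = 35/3 (T(g, Q) = 2 + (1/3)*29 = 2 + 29/3 = 35/3)
T(-29, -34)*(117 + (9/23 - 16*(-4))) = 35*(117 + (9/23 - 16*(-4)))/3 = 35*(117 + (9*(1/23) + 64))/3 = 35*(117 + (9/23 + 64))/3 = 35*(117 + 1481/23)/3 = (35/3)*(4172/23) = 146020/69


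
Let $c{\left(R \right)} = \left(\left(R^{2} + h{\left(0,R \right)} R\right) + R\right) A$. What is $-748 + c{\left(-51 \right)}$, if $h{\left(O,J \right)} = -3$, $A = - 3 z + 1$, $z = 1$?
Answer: $-6154$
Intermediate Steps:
$A = -2$ ($A = \left(-3\right) 1 + 1 = -3 + 1 = -2$)
$c{\left(R \right)} = - 2 R^{2} + 4 R$ ($c{\left(R \right)} = \left(\left(R^{2} - 3 R\right) + R\right) \left(-2\right) = \left(R^{2} - 2 R\right) \left(-2\right) = - 2 R^{2} + 4 R$)
$-748 + c{\left(-51 \right)} = -748 + 2 \left(-51\right) \left(2 - -51\right) = -748 + 2 \left(-51\right) \left(2 + 51\right) = -748 + 2 \left(-51\right) 53 = -748 - 5406 = -6154$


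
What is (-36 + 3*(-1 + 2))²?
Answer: 1089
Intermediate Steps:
(-36 + 3*(-1 + 2))² = (-36 + 3*1)² = (-36 + 3)² = (-33)² = 1089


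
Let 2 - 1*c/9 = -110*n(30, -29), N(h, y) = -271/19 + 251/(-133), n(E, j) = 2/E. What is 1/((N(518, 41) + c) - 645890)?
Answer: -133/85894346 ≈ -1.5484e-6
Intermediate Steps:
N(h, y) = -2148/133 (N(h, y) = -271*1/19 + 251*(-1/133) = -271/19 - 251/133 = -2148/133)
c = 84 (c = 18 - (-990)*2/30 = 18 - (-990)*2*(1/30) = 18 - (-990)/15 = 18 - 9*(-22/3) = 18 + 66 = 84)
1/((N(518, 41) + c) - 645890) = 1/((-2148/133 + 84) - 645890) = 1/(9024/133 - 645890) = 1/(-85894346/133) = -133/85894346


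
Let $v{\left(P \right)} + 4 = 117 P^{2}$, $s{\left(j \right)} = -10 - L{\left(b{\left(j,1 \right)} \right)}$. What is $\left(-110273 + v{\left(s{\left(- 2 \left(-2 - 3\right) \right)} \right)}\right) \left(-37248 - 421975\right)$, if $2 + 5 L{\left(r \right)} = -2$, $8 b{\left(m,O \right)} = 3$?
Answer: $\frac{1152352612719}{25} \approx 4.6094 \cdot 10^{10}$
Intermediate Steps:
$b{\left(m,O \right)} = \frac{3}{8}$ ($b{\left(m,O \right)} = \frac{1}{8} \cdot 3 = \frac{3}{8}$)
$L{\left(r \right)} = - \frac{4}{5}$ ($L{\left(r \right)} = - \frac{2}{5} + \frac{1}{5} \left(-2\right) = - \frac{2}{5} - \frac{2}{5} = - \frac{4}{5}$)
$s{\left(j \right)} = - \frac{46}{5}$ ($s{\left(j \right)} = -10 - - \frac{4}{5} = -10 + \frac{4}{5} = - \frac{46}{5}$)
$v{\left(P \right)} = -4 + 117 P^{2}$
$\left(-110273 + v{\left(s{\left(- 2 \left(-2 - 3\right) \right)} \right)}\right) \left(-37248 - 421975\right) = \left(-110273 - \left(4 - 117 \left(- \frac{46}{5}\right)^{2}\right)\right) \left(-37248 - 421975\right) = \left(-110273 + \left(-4 + 117 \cdot \frac{2116}{25}\right)\right) \left(-459223\right) = \left(-110273 + \left(-4 + \frac{247572}{25}\right)\right) \left(-459223\right) = \left(-110273 + \frac{247472}{25}\right) \left(-459223\right) = \left(- \frac{2509353}{25}\right) \left(-459223\right) = \frac{1152352612719}{25}$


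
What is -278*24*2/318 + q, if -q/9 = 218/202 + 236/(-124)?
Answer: -5732684/165943 ≈ -34.546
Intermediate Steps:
q = 23220/3131 (q = -9*(218/202 + 236/(-124)) = -9*(218*(1/202) + 236*(-1/124)) = -9*(109/101 - 59/31) = -9*(-2580/3131) = 23220/3131 ≈ 7.4162)
-278*24*2/318 + q = -278*24*2/318 + 23220/3131 = -13344/318 + 23220/3131 = -278*8/53 + 23220/3131 = -2224/53 + 23220/3131 = -5732684/165943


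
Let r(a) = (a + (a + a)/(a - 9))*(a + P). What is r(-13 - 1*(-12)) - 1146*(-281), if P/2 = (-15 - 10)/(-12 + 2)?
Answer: 1610114/5 ≈ 3.2202e+5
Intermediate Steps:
P = 5 (P = 2*((-15 - 10)/(-12 + 2)) = 2*(-25/(-10)) = 2*(-25*(-⅒)) = 2*(5/2) = 5)
r(a) = (5 + a)*(a + 2*a/(-9 + a)) (r(a) = (a + (a + a)/(a - 9))*(a + 5) = (a + (2*a)/(-9 + a))*(5 + a) = (a + 2*a/(-9 + a))*(5 + a) = (5 + a)*(a + 2*a/(-9 + a)))
r(-13 - 1*(-12)) - 1146*(-281) = (-13 - 1*(-12))*(-35 + (-13 - 1*(-12))² - 2*(-13 - 1*(-12)))/(-9 + (-13 - 1*(-12))) - 1146*(-281) = (-13 + 12)*(-35 + (-13 + 12)² - 2*(-13 + 12))/(-9 + (-13 + 12)) + 322026 = -(-35 + (-1)² - 2*(-1))/(-9 - 1) + 322026 = -1*(-35 + 1 + 2)/(-10) + 322026 = -1*(-⅒)*(-32) + 322026 = -16/5 + 322026 = 1610114/5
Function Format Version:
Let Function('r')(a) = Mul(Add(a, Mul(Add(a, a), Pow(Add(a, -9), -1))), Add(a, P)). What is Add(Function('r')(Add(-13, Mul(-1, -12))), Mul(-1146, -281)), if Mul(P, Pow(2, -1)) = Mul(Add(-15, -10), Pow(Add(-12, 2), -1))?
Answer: Rational(1610114, 5) ≈ 3.2202e+5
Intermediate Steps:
P = 5 (P = Mul(2, Mul(Add(-15, -10), Pow(Add(-12, 2), -1))) = Mul(2, Mul(-25, Pow(-10, -1))) = Mul(2, Mul(-25, Rational(-1, 10))) = Mul(2, Rational(5, 2)) = 5)
Function('r')(a) = Mul(Add(5, a), Add(a, Mul(2, a, Pow(Add(-9, a), -1)))) (Function('r')(a) = Mul(Add(a, Mul(Add(a, a), Pow(Add(a, -9), -1))), Add(a, 5)) = Mul(Add(a, Mul(Mul(2, a), Pow(Add(-9, a), -1))), Add(5, a)) = Mul(Add(a, Mul(2, a, Pow(Add(-9, a), -1))), Add(5, a)) = Mul(Add(5, a), Add(a, Mul(2, a, Pow(Add(-9, a), -1)))))
Add(Function('r')(Add(-13, Mul(-1, -12))), Mul(-1146, -281)) = Add(Mul(Add(-13, Mul(-1, -12)), Pow(Add(-9, Add(-13, Mul(-1, -12))), -1), Add(-35, Pow(Add(-13, Mul(-1, -12)), 2), Mul(-2, Add(-13, Mul(-1, -12))))), Mul(-1146, -281)) = Add(Mul(Add(-13, 12), Pow(Add(-9, Add(-13, 12)), -1), Add(-35, Pow(Add(-13, 12), 2), Mul(-2, Add(-13, 12)))), 322026) = Add(Mul(-1, Pow(Add(-9, -1), -1), Add(-35, Pow(-1, 2), Mul(-2, -1))), 322026) = Add(Mul(-1, Pow(-10, -1), Add(-35, 1, 2)), 322026) = Add(Mul(-1, Rational(-1, 10), -32), 322026) = Add(Rational(-16, 5), 322026) = Rational(1610114, 5)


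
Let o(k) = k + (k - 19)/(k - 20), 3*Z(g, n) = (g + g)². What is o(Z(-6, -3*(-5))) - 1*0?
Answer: 1373/28 ≈ 49.036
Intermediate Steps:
Z(g, n) = 4*g²/3 (Z(g, n) = (g + g)²/3 = (2*g)²/3 = (4*g²)/3 = 4*g²/3)
o(k) = k + (-19 + k)/(-20 + k)
o(Z(-6, -3*(-5))) - 1*0 = (-19 + ((4/3)*(-6)²)² - 76*(-6)²/3)/(-20 + (4/3)*(-6)²) - 1*0 = (-19 + ((4/3)*36)² - 76*36/3)/(-20 + (4/3)*36) + 0 = (-19 + 48² - 19*48)/(-20 + 48) + 0 = (-19 + 2304 - 912)/28 + 0 = (1/28)*1373 + 0 = 1373/28 + 0 = 1373/28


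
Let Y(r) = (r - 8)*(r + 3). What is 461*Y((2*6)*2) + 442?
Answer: 199594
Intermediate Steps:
Y(r) = (-8 + r)*(3 + r)
461*Y((2*6)*2) + 442 = 461*(-24 + ((2*6)*2)² - 5*2*6*2) + 442 = 461*(-24 + (12*2)² - 60*2) + 442 = 461*(-24 + 24² - 5*24) + 442 = 461*(-24 + 576 - 120) + 442 = 461*432 + 442 = 199152 + 442 = 199594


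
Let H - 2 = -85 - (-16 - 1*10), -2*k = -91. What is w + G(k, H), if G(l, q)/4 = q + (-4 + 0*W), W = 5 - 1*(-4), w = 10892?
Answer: 10648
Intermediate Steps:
k = 91/2 (k = -½*(-91) = 91/2 ≈ 45.500)
W = 9 (W = 5 + 4 = 9)
H = -57 (H = 2 + (-85 - (-16 - 1*10)) = 2 + (-85 - (-16 - 10)) = 2 + (-85 - 1*(-26)) = 2 + (-85 + 26) = 2 - 59 = -57)
G(l, q) = -16 + 4*q (G(l, q) = 4*(q + (-4 + 0*9)) = 4*(q + (-4 + 0)) = 4*(q - 4) = 4*(-4 + q) = -16 + 4*q)
w + G(k, H) = 10892 + (-16 + 4*(-57)) = 10892 + (-16 - 228) = 10892 - 244 = 10648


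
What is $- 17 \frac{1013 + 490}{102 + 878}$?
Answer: $- \frac{25551}{980} \approx -26.072$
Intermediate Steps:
$- 17 \frac{1013 + 490}{102 + 878} = - 17 \cdot \frac{1503}{980} = - 17 \cdot 1503 \cdot \frac{1}{980} = \left(-17\right) \frac{1503}{980} = - \frac{25551}{980}$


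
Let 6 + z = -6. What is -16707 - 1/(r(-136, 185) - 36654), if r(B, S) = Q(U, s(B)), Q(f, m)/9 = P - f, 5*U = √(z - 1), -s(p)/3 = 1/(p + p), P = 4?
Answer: (-150363*√13 + 3058884625*I)/(3*(-61030*I + 3*√13)) ≈ -16707.0 - 3.7253e-9*I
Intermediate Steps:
s(p) = -3/(2*p) (s(p) = -3/(p + p) = -3*1/(2*p) = -3/(2*p))
z = -12 (z = -6 - 6 = -12)
U = I*√13/5 (U = √(-12 - 1)/5 = √(-13)/5 = (I*√13)/5 = I*√13/5 ≈ 0.72111*I)
Q(f, m) = 36 - 9*f (Q(f, m) = 9*(4 - f) = 36 - 9*f)
r(B, S) = 36 - 9*I*√13/5
-16707 - 1/(r(-136, 185) - 36654) = -16707 - 1/((36 - 9*I*√13/5) - 36654) = -16707 - 1/(-36618 - 9*I*√13/5)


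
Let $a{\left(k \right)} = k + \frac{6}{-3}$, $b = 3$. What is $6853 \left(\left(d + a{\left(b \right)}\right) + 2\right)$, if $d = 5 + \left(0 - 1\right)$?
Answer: $47971$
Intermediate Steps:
$a{\left(k \right)} = -2 + k$ ($a{\left(k \right)} = k + 6 \left(- \frac{1}{3}\right) = k - 2 = -2 + k$)
$d = 4$ ($d = 5 + \left(0 - 1\right) = 5 - 1 = 4$)
$6853 \left(\left(d + a{\left(b \right)}\right) + 2\right) = 6853 \left(\left(4 + \left(-2 + 3\right)\right) + 2\right) = 6853 \left(\left(4 + 1\right) + 2\right) = 6853 \left(5 + 2\right) = 6853 \cdot 7 = 47971$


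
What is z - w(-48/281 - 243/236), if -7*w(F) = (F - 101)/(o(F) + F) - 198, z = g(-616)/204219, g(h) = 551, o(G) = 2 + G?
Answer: 44146581209/5430183210 ≈ 8.1299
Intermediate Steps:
z = 551/204219 ≈ 0.0026981
w(F) = 198/7 - (-101 + F)/(7*(2 + 2*F)) (w(F) = -((F - 101)/((2 + F) + F) - 198)/7 = -((-101 + F)/(2 + 2*F) - 198)/7 = -(-198 + (-101 + F)/(2 + 2*F))/7 = 198/7 - (-101 + F)/(7*(2 + 2*F)))
z - w(-48/281 - 243/236) = 551/204219 - (497 + 395*(-48/281 - 243/236))/(14*(1 + (-48/281 - 243/236))) = 551/204219 - (497 + 395*(-79611/66316))/(14*(1 - 79611/66316)) = 551/204219 - (497 - 31446345/66316)/(14*(-13295/66316)) = 551/204219 - (-66316)*1512707/(14*13295*66316) = 551/204219 - 1*(-216101/26590) = 551/204219 + 216101/26590 = 44146581209/5430183210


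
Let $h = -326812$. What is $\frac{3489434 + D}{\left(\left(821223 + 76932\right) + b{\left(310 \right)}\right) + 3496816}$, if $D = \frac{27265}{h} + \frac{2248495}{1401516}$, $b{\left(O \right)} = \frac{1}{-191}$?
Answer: $\frac{38158791567907684381}{48061292759693888040} \approx 0.79396$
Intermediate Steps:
$b{\left(O \right)} = - \frac{1}{191}$
$D = \frac{87077851775}{57254030874}$ ($D = \frac{27265}{-326812} + \frac{2248495}{1401516} = 27265 \left(- \frac{1}{326812}\right) + 2248495 \cdot \frac{1}{1401516} = - \frac{27265}{326812} + \frac{2248495}{1401516} = \frac{87077851775}{57254030874} \approx 1.5209$)
$\frac{3489434 + D}{\left(\left(821223 + 76932\right) + b{\left(310 \right)}\right) + 3496816} = \frac{3489434 + \frac{87077851775}{57254030874}}{\left(\left(821223 + 76932\right) - \frac{1}{191}\right) + 3496816} = \frac{199784249046637091}{57254030874 \left(\left(898155 - \frac{1}{191}\right) + 3496816\right)} = \frac{199784249046637091}{57254030874 \left(\frac{171547604}{191} + 3496816\right)} = \frac{199784249046637091}{57254030874 \cdot \frac{839439460}{191}} = \frac{199784249046637091}{57254030874} \cdot \frac{191}{839439460} = \frac{38158791567907684381}{48061292759693888040}$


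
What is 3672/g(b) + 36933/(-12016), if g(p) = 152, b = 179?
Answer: 4813617/228304 ≈ 21.084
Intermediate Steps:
3672/g(b) + 36933/(-12016) = 3672/152 + 36933/(-12016) = 3672*(1/152) + 36933*(-1/12016) = 459/19 - 36933/12016 = 4813617/228304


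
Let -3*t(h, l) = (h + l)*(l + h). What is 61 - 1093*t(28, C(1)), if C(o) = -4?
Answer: 209917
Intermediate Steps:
t(h, l) = -(h + l)²/3 (t(h, l) = -(h + l)*(l + h)/3 = -(h + l)*(h + l)/3 = -(h + l)²/3)
61 - 1093*t(28, C(1)) = 61 - (-1093)*(28 - 4)²/3 = 61 - (-1093)*24²/3 = 61 - (-1093)*576/3 = 61 - 1093*(-192) = 61 + 209856 = 209917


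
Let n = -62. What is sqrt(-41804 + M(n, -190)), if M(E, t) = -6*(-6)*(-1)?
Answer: 4*I*sqrt(2615) ≈ 204.55*I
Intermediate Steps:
M(E, t) = -36 (M(E, t) = 36*(-1) = -36)
sqrt(-41804 + M(n, -190)) = sqrt(-41804 - 36) = sqrt(-41840) = 4*I*sqrt(2615)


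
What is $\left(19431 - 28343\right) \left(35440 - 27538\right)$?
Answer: $-70422624$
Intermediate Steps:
$\left(19431 - 28343\right) \left(35440 - 27538\right) = \left(-8912\right) 7902 = -70422624$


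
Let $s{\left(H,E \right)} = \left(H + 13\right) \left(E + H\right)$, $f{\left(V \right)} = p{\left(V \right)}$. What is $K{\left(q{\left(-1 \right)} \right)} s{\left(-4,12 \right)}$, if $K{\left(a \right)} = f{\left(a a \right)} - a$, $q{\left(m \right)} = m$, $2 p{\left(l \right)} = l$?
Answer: $108$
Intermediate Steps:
$p{\left(l \right)} = \frac{l}{2}$
$f{\left(V \right)} = \frac{V}{2}$
$s{\left(H,E \right)} = \left(13 + H\right) \left(E + H\right)$
$K{\left(a \right)} = \frac{a^{2}}{2} - a$ ($K{\left(a \right)} = \frac{a a}{2} - a = \frac{a^{2}}{2} - a$)
$K{\left(q{\left(-1 \right)} \right)} s{\left(-4,12 \right)} = \frac{1}{2} \left(-1\right) \left(-2 - 1\right) \left(\left(-4\right)^{2} + 13 \cdot 12 + 13 \left(-4\right) + 12 \left(-4\right)\right) = \frac{1}{2} \left(-1\right) \left(-3\right) \left(16 + 156 - 52 - 48\right) = \frac{3}{2} \cdot 72 = 108$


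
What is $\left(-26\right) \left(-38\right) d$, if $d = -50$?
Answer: $-49400$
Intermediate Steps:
$\left(-26\right) \left(-38\right) d = \left(-26\right) \left(-38\right) \left(-50\right) = 988 \left(-50\right) = -49400$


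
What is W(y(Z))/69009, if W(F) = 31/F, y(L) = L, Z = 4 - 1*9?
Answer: -31/345045 ≈ -8.9843e-5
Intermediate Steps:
Z = -5 (Z = 4 - 9 = -5)
W(y(Z))/69009 = (31/(-5))/69009 = (31*(-⅕))*(1/69009) = -31/5*1/69009 = -31/345045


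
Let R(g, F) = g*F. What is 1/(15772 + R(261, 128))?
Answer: 1/49180 ≈ 2.0333e-5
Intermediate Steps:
R(g, F) = F*g
1/(15772 + R(261, 128)) = 1/(15772 + 128*261) = 1/(15772 + 33408) = 1/49180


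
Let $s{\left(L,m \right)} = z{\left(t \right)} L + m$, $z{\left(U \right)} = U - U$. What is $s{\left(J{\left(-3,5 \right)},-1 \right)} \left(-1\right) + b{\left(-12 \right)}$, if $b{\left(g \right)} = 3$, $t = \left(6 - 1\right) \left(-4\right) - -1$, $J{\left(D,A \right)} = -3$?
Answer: $4$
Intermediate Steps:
$t = -19$ ($t = 5 \left(-4\right) + 1 = -20 + 1 = -19$)
$z{\left(U \right)} = 0$
$s{\left(L,m \right)} = m$ ($s{\left(L,m \right)} = 0 L + m = 0 + m = m$)
$s{\left(J{\left(-3,5 \right)},-1 \right)} \left(-1\right) + b{\left(-12 \right)} = \left(-1\right) \left(-1\right) + 3 = 1 + 3 = 4$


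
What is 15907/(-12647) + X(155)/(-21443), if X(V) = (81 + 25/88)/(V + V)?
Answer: -9305129355271/7398052860880 ≈ -1.2578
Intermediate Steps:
X(V) = 7153/(176*V) (X(V) = (81 + 25*(1/88))/((2*V)) = (81 + 25/88)*(1/(2*V)) = 7153*(1/(2*V))/88 = 7153/(176*V))
15907/(-12647) + X(155)/(-21443) = 15907/(-12647) + ((7153/176)/155)/(-21443) = 15907*(-1/12647) + ((7153/176)*(1/155))*(-1/21443) = -15907/12647 + (7153/27280)*(-1/21443) = -15907/12647 - 7153/584965040 = -9305129355271/7398052860880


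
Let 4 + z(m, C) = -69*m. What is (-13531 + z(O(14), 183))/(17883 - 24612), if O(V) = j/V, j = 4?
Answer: 94883/47103 ≈ 2.0144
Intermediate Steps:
O(V) = 4/V
z(m, C) = -4 - 69*m
(-13531 + z(O(14), 183))/(17883 - 24612) = (-13531 + (-4 - 276/14))/(17883 - 24612) = (-13531 + (-4 - 276/14))/(-6729) = (-13531 + (-4 - 69*2/7))*(-1/6729) = (-13531 + (-4 - 138/7))*(-1/6729) = (-13531 - 166/7)*(-1/6729) = -94883/7*(-1/6729) = 94883/47103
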